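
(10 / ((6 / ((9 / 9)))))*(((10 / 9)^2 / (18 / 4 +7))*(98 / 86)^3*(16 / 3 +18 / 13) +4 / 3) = 69335638660 / 17330220297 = 4.00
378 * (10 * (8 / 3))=10080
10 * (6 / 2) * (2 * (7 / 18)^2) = 245 / 27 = 9.07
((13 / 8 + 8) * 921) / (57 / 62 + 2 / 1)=2198427 / 724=3036.50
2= 2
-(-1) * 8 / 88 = 1 / 11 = 0.09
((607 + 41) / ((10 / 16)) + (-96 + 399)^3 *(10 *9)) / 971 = 12518162334 / 4855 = 2578406.25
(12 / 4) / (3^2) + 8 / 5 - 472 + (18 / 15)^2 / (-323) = -11387473 / 24225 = -470.07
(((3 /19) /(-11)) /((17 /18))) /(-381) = 18 /451231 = 0.00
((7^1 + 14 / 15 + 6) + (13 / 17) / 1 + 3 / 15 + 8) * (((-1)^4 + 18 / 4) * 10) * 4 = 5037.57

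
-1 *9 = -9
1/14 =0.07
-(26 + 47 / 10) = -307 / 10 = -30.70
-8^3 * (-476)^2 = -116006912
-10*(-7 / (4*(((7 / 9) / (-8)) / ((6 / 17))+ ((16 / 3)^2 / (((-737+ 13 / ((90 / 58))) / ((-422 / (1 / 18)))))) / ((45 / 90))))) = 61969320 / 2099166637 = 0.03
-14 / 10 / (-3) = 7 / 15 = 0.47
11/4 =2.75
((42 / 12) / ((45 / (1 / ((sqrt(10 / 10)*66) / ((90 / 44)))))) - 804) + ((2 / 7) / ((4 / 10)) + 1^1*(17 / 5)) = -81300139 / 101640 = -799.88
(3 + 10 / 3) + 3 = 28 / 3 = 9.33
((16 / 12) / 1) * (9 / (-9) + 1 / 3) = -8 / 9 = -0.89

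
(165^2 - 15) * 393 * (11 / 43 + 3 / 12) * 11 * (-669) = -3423175396245 / 86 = -39804365072.62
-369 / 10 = -36.90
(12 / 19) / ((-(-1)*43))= 12 / 817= 0.01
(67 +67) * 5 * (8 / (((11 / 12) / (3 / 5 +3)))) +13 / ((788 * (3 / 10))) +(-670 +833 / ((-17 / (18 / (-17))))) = 4516193027 / 221034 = 20432.12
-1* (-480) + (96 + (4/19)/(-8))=21887/38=575.97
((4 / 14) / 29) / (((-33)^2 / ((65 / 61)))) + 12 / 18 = 8990188 / 13485087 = 0.67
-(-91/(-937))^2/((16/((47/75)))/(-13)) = 5059691/1053562800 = 0.00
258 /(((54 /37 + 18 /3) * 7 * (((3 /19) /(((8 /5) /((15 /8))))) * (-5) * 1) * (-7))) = 967328 /1267875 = 0.76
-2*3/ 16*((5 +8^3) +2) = -1557/ 8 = -194.62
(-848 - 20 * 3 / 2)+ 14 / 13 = -11400 / 13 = -876.92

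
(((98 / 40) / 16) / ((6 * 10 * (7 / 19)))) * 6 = 133 / 3200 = 0.04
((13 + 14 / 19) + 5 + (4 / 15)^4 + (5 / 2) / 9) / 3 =36589103 / 5771250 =6.34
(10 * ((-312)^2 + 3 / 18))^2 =8528298105625 / 9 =947588678402.78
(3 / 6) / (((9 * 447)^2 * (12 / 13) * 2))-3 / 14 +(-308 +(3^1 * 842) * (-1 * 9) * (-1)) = 121951461824947 / 5438001744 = 22425.79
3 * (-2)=-6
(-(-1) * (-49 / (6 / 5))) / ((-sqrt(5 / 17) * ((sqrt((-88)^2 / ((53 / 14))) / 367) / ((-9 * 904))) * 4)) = -870891 * sqrt(63070) / 176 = -1242689.27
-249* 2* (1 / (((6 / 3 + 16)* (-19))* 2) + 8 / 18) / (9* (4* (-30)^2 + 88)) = -8383 / 1261296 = -0.01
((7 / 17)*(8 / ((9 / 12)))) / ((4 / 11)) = 616 / 51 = 12.08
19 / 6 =3.17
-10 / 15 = -2 / 3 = -0.67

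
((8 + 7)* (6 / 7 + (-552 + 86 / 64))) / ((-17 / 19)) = 35099175 / 3808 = 9217.22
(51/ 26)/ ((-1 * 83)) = -51/ 2158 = -0.02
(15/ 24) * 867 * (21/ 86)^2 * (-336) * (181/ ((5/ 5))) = -7266504735/ 3698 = -1964982.35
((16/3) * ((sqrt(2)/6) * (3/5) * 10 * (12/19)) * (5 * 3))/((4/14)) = 3360 * sqrt(2)/19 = 250.09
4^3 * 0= 0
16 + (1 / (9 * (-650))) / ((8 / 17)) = 748783 / 46800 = 16.00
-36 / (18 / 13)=-26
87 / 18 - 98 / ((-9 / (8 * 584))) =915799 / 18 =50877.72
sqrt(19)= 4.36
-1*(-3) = 3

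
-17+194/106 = -804/53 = -15.17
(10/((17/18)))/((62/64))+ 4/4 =6287/527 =11.93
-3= -3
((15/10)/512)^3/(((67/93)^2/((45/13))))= 10508535/62660351623168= 0.00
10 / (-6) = -5 / 3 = -1.67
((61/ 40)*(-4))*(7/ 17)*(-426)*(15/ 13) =272853/ 221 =1234.63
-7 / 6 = -1.17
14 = 14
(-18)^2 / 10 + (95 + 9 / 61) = 38902 / 305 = 127.55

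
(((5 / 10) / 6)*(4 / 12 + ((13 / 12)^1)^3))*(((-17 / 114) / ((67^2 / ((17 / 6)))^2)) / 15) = -13623749 / 25723070389647360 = -0.00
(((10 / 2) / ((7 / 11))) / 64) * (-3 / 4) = -165 / 1792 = -0.09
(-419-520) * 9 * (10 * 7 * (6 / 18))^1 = -197190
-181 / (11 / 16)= -2896 / 11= -263.27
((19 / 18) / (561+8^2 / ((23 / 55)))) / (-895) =-437 / 264574530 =-0.00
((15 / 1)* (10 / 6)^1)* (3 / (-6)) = -25 / 2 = -12.50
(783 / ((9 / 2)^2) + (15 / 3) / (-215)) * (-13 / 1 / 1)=-64805 / 129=-502.36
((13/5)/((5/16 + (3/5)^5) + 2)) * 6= 780000/119513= 6.53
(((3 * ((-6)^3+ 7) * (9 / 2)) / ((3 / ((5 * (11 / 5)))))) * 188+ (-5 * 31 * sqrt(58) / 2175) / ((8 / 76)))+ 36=-1944918 - 589 * sqrt(58) / 870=-1944923.16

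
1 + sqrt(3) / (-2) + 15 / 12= 9 / 4 - sqrt(3) / 2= 1.38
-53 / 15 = -3.53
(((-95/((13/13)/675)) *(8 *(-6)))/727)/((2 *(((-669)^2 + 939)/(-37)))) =-0.17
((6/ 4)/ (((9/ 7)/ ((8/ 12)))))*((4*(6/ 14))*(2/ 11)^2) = 16/ 363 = 0.04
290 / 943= 0.31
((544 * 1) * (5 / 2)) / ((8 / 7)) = 1190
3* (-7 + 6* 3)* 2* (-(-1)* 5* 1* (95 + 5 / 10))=31515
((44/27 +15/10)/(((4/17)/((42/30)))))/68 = 1183/4320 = 0.27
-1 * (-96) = 96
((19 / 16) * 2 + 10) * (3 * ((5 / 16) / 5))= 297 / 128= 2.32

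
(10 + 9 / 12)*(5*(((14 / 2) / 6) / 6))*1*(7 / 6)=10535 / 864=12.19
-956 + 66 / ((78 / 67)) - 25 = -12016 / 13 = -924.31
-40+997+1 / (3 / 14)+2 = 2891 / 3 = 963.67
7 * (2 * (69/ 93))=322/ 31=10.39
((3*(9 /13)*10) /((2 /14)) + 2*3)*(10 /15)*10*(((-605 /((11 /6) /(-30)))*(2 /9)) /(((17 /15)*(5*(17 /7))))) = 606144000 /3757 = 161337.24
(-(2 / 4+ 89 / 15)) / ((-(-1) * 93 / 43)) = -8299 / 2790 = -2.97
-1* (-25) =25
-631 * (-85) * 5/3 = 268175/3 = 89391.67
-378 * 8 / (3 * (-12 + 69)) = -336 / 19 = -17.68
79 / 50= 1.58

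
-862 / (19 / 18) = -15516 / 19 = -816.63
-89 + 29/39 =-3442/39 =-88.26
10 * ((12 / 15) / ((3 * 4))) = 2 / 3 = 0.67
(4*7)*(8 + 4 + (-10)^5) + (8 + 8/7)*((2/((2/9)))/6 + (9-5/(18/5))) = -176373584/63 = -2799580.70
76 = 76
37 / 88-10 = -9.58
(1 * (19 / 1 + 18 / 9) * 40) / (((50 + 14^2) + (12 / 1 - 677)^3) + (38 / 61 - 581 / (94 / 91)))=-963312 / 337250876149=-0.00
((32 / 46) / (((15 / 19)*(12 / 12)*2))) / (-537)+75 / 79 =13882867 / 14635935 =0.95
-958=-958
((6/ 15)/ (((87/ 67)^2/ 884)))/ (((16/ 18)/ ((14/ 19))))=13888966/ 79895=173.84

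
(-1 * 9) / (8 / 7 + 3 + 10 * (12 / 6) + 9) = -63 / 232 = -0.27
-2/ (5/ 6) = -12/ 5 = -2.40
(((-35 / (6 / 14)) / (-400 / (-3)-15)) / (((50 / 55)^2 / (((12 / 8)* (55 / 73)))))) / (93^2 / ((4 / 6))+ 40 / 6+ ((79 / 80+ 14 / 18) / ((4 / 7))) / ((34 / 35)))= -0.00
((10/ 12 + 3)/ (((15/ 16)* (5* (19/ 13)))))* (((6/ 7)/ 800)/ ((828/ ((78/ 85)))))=169/ 254362500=0.00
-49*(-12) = 588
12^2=144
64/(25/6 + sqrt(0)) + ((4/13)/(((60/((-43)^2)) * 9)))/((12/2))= 817949/52650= 15.54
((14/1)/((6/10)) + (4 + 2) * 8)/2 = 107/3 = 35.67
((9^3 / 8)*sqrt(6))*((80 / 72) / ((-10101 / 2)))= -135*sqrt(6) / 6734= -0.05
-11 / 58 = -0.19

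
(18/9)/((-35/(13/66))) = -13/1155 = -0.01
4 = 4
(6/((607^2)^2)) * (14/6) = 0.00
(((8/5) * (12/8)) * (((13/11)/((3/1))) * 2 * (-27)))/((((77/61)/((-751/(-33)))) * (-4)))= 10719774/46585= 230.11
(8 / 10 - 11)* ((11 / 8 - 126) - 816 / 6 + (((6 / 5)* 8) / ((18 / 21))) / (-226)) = 60090699 / 22600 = 2658.88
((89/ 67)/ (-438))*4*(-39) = 2314/ 4891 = 0.47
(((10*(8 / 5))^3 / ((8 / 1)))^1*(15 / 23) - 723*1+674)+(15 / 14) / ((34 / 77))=449399 / 1564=287.34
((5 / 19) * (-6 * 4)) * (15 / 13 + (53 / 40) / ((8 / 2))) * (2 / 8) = -9267 / 3952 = -2.34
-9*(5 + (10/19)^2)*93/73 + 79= 487402/26353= 18.50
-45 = -45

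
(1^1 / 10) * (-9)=-9 / 10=-0.90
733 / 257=2.85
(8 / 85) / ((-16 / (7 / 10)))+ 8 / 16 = 843 / 1700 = 0.50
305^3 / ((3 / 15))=141863125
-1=-1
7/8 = 0.88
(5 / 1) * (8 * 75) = 3000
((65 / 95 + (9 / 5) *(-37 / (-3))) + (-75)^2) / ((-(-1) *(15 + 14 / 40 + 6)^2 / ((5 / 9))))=214619600 / 31178259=6.88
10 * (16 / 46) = 80 / 23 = 3.48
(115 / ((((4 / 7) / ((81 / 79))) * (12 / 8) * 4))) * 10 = 343.91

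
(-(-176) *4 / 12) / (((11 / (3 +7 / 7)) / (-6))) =-128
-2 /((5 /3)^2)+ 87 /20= 363 /100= 3.63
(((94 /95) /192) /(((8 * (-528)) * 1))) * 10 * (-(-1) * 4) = -47 /963072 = -0.00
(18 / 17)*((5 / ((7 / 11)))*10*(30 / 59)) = 297000 / 7021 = 42.30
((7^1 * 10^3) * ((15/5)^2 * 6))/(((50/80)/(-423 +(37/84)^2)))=-1789991400/7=-255713057.14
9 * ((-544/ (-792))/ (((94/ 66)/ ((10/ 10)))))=204/ 47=4.34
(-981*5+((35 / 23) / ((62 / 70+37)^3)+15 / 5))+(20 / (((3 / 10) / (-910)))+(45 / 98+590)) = -170734864648919819 / 2627571170952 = -64978.21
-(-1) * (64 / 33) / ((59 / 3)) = 64 / 649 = 0.10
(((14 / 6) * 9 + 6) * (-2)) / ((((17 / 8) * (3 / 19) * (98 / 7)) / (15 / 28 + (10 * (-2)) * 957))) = 183279510 / 833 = 220023.42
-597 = -597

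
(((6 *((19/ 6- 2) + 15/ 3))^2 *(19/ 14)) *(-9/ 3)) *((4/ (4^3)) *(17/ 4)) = -1326561/ 896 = -1480.54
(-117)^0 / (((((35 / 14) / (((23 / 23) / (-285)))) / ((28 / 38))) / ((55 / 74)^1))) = -154 / 200355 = -0.00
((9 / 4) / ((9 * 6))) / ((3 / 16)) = 2 / 9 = 0.22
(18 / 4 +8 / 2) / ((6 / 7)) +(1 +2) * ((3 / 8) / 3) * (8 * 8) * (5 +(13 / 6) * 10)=7799 / 12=649.92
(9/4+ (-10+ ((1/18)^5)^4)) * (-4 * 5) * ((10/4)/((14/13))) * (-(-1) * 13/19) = 417425059610619084724233826175/1695515416780678397200171008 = 246.19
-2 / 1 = -2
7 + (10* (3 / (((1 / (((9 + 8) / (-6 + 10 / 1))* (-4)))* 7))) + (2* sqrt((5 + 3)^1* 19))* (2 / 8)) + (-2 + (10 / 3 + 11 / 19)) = -25514 / 399 + sqrt(38) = -57.78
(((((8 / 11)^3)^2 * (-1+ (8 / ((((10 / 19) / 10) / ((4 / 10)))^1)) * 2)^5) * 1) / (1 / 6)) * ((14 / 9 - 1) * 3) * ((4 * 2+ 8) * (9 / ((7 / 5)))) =6018925535862189981696 / 1550115875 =3882887487919.05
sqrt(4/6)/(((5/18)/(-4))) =-24*sqrt(6)/5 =-11.76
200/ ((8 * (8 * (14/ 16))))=25/ 7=3.57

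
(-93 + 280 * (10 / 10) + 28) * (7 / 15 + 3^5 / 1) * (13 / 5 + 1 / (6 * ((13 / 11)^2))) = 1082527666 / 7605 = 142344.20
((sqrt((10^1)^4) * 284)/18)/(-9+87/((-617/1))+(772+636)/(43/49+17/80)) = 187187311/152160543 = 1.23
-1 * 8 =-8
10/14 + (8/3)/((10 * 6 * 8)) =907/1260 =0.72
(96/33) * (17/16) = 34/11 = 3.09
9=9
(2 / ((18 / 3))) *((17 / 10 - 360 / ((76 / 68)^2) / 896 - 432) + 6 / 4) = -86751233 / 606480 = -143.04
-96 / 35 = -2.74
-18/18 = -1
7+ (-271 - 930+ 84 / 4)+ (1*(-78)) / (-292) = -171219 / 146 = -1172.73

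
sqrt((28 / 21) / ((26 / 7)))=0.60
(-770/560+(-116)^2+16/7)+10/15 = 2260873/168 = 13457.58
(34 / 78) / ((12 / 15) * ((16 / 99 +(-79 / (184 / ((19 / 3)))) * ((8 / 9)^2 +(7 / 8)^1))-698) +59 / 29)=-808243920 / 1038093294641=-0.00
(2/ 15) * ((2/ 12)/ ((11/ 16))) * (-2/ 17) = -32/ 8415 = -0.00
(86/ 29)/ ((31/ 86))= 7396/ 899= 8.23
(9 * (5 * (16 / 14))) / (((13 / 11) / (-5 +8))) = 11880 / 91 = 130.55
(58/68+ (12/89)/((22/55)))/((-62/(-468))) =421317/46903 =8.98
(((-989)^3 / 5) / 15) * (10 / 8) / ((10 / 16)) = -25796311.17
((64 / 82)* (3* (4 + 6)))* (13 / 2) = 152.20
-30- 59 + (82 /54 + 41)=-1255 /27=-46.48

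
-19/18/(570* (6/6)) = -0.00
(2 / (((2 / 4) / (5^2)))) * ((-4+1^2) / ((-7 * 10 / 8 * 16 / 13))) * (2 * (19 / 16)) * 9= 33345 / 56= 595.45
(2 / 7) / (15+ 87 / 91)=0.02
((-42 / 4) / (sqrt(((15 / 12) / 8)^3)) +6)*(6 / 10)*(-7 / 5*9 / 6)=-189 / 25 +42336*sqrt(10) / 625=206.65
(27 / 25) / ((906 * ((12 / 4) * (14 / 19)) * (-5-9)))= -57 / 1479800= -0.00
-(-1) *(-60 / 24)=-2.50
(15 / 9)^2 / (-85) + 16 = 2443 / 153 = 15.97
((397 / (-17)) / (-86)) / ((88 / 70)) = 13895 / 64328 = 0.22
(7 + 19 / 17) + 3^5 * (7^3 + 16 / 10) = 7118403 / 85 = 83745.92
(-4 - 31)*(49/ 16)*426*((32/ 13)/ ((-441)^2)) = -1420/ 2457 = -0.58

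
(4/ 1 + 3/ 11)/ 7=47/ 77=0.61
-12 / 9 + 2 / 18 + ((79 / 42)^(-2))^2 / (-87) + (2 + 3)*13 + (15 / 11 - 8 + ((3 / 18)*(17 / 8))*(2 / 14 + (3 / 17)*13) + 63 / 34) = 6372209694462769 / 106458049788552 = 59.86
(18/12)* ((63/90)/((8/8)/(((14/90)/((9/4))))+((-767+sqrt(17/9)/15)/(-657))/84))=2607633* sqrt(17)/1292833216880083+93760026071670/1292833216880083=0.07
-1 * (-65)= 65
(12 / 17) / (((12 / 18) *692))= 9 / 5882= 0.00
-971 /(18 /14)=-6797 /9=-755.22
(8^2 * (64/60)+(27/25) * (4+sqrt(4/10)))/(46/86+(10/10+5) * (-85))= -234092/1643025-1161 * sqrt(10)/2738375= -0.14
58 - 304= -246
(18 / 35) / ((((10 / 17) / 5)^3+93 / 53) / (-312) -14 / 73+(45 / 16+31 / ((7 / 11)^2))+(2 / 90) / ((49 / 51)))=1494516205728 / 230124225704617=0.01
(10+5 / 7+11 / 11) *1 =82 / 7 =11.71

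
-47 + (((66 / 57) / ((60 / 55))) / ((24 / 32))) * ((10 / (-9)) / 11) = -72553 / 1539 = -47.14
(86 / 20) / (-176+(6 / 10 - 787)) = -43 / 9624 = -0.00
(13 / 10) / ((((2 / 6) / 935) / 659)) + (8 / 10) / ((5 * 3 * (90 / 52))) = 16220543833 / 6750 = 2403043.53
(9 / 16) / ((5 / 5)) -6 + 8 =41 / 16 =2.56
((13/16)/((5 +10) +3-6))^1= 13/192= 0.07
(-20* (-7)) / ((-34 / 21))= -1470 / 17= -86.47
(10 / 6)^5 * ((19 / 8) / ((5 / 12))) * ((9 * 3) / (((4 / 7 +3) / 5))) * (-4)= -11083.33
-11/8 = -1.38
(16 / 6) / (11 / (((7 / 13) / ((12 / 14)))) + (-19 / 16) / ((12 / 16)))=0.17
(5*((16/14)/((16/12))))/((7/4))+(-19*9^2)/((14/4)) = -21426/49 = -437.27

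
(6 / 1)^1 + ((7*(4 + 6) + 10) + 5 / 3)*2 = 508 / 3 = 169.33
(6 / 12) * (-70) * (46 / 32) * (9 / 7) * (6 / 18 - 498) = 515085 / 16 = 32192.81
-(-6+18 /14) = 33 /7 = 4.71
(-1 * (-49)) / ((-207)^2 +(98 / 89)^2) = 388129 / 339416533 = 0.00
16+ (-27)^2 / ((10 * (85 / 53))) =52237 / 850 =61.46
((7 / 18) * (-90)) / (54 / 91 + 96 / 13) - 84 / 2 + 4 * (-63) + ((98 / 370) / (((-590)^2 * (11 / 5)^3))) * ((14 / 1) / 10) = -3069128183401 / 10285728420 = -298.39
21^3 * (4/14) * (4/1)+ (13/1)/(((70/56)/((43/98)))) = 2594198/245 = 10588.56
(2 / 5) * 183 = 366 / 5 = 73.20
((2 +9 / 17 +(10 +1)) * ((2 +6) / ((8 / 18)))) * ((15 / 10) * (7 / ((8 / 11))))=239085 / 68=3515.96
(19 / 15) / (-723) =-19 / 10845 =-0.00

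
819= 819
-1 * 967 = -967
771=771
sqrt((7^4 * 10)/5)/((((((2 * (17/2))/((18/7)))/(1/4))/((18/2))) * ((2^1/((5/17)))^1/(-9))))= -31.21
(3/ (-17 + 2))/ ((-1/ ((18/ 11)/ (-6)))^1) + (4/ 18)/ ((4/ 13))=661/ 990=0.67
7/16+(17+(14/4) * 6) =615/16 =38.44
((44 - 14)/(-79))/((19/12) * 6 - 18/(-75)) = -1500/38473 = -0.04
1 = 1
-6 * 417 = -2502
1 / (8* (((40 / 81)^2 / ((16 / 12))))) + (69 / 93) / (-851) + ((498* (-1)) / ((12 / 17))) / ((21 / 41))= -106115544131 / 77078400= -1376.72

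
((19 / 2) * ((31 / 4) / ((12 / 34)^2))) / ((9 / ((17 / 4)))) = 2893757 / 10368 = 279.10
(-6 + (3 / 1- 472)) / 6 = -475 / 6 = -79.17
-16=-16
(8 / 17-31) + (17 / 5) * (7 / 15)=-36902 / 1275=-28.94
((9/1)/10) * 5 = 9/2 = 4.50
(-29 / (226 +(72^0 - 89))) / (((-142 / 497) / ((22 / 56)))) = 319 / 1104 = 0.29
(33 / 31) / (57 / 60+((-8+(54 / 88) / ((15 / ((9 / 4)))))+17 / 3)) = -87120 / 105679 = -0.82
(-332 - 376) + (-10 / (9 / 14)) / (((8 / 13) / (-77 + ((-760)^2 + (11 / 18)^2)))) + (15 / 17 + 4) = -1447424137051 / 99144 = -14599210.61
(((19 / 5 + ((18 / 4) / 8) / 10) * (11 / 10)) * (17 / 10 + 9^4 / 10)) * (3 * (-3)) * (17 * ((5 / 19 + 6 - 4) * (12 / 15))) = -146859352497 / 190000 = -772943.96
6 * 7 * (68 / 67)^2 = 43.26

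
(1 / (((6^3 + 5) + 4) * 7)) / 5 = 1 / 7875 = 0.00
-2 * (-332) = 664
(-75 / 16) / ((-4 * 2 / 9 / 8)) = 675 / 16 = 42.19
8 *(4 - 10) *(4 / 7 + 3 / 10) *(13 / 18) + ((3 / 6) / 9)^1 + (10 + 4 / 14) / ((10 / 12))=-1603 / 90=-17.81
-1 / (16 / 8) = -1 / 2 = -0.50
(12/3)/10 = 2/5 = 0.40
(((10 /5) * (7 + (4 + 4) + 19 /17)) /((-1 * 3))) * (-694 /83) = 380312 /4233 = 89.84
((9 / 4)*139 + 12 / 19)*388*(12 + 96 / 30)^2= 702315696 / 25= 28092627.84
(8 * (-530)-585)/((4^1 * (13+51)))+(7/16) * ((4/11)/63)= -477611/25344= -18.85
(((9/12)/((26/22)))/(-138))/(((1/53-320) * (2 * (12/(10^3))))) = 72875/121697784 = 0.00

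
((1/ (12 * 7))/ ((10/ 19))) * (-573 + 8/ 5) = -54283/ 4200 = -12.92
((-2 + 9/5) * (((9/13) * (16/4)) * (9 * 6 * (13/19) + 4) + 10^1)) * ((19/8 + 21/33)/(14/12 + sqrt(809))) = 16961007/157993550 -7269003 * sqrt(809)/78996775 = -2.51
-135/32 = -4.22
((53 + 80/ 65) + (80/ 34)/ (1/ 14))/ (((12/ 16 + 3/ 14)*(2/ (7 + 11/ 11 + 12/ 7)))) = 154120/ 351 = 439.09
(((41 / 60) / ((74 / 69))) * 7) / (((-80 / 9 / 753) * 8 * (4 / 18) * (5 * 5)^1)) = -402614793 / 47360000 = -8.50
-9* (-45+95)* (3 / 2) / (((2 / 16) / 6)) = -32400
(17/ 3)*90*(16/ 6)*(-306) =-416160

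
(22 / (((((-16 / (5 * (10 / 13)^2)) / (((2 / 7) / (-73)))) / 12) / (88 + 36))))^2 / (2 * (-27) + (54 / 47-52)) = -5.35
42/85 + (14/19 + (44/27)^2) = 4575892/1177335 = 3.89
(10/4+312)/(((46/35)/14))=154105/46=3350.11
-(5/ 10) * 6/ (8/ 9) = -3.38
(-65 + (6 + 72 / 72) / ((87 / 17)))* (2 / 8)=-1384 / 87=-15.91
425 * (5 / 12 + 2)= 12325 / 12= 1027.08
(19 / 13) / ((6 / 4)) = 38 / 39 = 0.97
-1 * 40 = -40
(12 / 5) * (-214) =-513.60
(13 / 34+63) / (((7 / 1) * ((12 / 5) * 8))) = 10775 / 22848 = 0.47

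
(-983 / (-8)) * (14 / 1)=6881 / 4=1720.25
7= 7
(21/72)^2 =49/576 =0.09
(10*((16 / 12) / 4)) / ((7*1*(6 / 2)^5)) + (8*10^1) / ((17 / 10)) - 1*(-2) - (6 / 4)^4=44.00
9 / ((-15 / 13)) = -39 / 5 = -7.80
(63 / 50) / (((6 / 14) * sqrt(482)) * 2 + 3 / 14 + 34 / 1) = 211239 / 4000825 - 5292 * sqrt(482) / 4000825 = 0.02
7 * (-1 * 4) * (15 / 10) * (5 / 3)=-70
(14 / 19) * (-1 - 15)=-224 / 19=-11.79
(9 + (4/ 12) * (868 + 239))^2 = 142884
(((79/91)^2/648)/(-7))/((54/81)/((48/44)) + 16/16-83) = 0.00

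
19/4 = 4.75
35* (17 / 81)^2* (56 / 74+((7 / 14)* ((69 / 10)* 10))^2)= 1782960935 / 971028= 1836.16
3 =3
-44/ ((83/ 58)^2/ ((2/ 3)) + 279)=-296032/ 1897779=-0.16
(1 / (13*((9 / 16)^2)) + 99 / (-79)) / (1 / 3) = -84023 / 27729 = -3.03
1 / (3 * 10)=1 / 30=0.03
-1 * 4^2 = -16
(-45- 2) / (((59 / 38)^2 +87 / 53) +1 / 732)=-164562933 / 14192819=-11.59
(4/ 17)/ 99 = 0.00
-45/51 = -0.88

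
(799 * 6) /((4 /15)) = 35955 /2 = 17977.50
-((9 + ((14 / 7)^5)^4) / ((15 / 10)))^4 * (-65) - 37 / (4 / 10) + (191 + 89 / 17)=42749084623426963411054385687 / 2754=15522543436247989619119240.00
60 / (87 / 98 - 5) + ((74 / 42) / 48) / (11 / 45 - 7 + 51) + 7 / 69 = -89838109513 / 6200738544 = -14.49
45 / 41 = 1.10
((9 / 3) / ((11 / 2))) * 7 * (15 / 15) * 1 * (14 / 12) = 4.45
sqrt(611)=24.72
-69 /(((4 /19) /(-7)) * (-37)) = -9177 /148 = -62.01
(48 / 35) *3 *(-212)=-30528 / 35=-872.23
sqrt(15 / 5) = sqrt(3) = 1.73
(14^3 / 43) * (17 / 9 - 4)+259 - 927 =-310652 / 387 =-802.72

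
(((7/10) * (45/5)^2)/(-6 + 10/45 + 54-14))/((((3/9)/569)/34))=21154851/220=96158.41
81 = 81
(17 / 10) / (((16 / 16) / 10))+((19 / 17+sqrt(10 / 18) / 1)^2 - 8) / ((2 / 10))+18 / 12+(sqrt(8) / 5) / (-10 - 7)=-64903 / 5202 - 2 * sqrt(2) / 85+190 * sqrt(5) / 51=-4.18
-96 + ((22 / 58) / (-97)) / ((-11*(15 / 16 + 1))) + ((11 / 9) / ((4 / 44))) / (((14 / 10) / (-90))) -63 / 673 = -394536556065 / 410813333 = -960.38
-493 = -493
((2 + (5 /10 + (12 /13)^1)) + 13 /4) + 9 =815 /52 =15.67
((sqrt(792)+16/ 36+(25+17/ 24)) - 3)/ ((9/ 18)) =1667/ 36+12 * sqrt(22) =102.59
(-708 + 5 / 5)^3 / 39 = -353393243 / 39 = -9061365.21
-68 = -68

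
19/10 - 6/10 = 13/10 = 1.30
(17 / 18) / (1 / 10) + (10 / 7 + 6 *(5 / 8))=3685 / 252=14.62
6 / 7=0.86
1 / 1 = 1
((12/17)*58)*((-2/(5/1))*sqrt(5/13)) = -1392*sqrt(65)/1105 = -10.16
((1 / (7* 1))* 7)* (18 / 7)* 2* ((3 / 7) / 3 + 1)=288 / 49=5.88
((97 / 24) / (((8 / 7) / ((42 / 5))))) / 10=4753 / 1600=2.97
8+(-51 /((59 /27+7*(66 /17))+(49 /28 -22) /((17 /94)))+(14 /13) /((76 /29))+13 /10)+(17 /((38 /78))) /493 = 194787682 /18731245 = 10.40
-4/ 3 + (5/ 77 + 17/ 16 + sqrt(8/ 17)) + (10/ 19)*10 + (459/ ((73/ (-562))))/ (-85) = 2*sqrt(34)/ 17 + 1195205441/ 25631760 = 47.32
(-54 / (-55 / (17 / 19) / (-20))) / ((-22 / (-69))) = -126684 / 2299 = -55.10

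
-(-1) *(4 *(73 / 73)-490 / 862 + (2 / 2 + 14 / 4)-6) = 1665 / 862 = 1.93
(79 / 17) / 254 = 79 / 4318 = 0.02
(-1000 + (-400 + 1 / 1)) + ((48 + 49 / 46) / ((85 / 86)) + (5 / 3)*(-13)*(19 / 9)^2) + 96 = -641300377 / 475065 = -1349.92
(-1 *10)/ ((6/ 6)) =-10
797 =797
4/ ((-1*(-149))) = 4/ 149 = 0.03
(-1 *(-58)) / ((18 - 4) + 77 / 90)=5220 / 1337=3.90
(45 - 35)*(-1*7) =-70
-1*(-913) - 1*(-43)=956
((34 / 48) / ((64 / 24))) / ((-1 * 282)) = -17 / 18048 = -0.00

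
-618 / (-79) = 7.82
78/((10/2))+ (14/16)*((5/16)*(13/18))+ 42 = 665827/11520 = 57.80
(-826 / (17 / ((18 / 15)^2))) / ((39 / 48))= -475776 / 5525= -86.11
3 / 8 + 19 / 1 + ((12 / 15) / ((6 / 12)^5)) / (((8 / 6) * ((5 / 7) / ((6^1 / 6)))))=9251 / 200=46.26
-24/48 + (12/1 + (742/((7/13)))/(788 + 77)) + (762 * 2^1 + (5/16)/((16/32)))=10641009/6920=1537.72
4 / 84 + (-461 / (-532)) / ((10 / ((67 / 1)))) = 93421 / 15960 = 5.85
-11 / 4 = -2.75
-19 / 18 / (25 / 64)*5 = -608 / 45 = -13.51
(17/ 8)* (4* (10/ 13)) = 85/ 13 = 6.54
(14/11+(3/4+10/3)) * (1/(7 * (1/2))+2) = 404/33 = 12.24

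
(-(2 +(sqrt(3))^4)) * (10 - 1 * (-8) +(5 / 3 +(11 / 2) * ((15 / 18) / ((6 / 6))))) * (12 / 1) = -3201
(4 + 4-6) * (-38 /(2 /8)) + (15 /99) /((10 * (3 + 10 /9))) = -247453 /814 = -304.00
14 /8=7 /4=1.75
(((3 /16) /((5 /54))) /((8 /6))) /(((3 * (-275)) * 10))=-81 /440000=-0.00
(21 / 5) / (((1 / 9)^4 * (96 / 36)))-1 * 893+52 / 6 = 1133909 / 120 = 9449.24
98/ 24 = 49/ 12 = 4.08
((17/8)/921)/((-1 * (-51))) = 1/22104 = 0.00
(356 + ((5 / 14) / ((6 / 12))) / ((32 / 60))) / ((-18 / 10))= -100055 / 504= -198.52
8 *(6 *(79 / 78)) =632 / 13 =48.62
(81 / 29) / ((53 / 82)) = 6642 / 1537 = 4.32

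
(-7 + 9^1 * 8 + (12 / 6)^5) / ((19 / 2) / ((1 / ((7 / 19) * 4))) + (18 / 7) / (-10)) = 7.06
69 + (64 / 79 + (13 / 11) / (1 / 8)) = 68881 / 869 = 79.26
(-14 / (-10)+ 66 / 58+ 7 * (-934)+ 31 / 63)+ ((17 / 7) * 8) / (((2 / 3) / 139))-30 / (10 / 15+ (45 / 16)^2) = -21383588311 / 8596035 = -2487.61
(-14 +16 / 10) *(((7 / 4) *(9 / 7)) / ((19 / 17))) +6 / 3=-4363 / 190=-22.96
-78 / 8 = -39 / 4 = -9.75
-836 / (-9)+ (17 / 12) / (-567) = 631999 / 6804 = 92.89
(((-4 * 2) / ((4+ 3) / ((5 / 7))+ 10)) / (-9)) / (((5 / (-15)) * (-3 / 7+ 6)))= -280 / 11583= -0.02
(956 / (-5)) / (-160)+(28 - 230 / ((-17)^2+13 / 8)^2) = 252484003 / 8649000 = 29.19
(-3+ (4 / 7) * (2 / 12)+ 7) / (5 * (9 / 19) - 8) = -1634 / 2247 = -0.73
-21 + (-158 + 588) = 409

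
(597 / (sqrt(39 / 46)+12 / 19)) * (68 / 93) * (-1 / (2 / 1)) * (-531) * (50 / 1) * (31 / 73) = -125602400160 / 36281+4323271020 * sqrt(1794) / 36281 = 1585196.07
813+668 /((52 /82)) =24263 /13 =1866.38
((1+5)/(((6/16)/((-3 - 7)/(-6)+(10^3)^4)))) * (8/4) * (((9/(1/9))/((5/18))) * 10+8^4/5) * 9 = 1075737600001792896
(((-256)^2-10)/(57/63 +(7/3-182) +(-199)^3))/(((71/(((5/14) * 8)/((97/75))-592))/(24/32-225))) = -17653677264522/1139773245371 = -15.49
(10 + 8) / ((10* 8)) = 0.22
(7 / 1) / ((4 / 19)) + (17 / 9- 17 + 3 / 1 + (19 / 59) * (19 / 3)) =49231 / 2124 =23.18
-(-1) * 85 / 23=85 / 23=3.70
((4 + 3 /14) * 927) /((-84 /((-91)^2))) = -3081039 /8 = -385129.88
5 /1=5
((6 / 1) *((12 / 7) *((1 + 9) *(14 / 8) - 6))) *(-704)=-582912 / 7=-83273.14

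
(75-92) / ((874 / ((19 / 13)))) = -17 / 598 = -0.03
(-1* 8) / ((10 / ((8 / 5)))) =-32 / 25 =-1.28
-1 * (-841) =841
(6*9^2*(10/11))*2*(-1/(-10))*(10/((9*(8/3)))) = 405/11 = 36.82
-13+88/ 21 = -185/ 21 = -8.81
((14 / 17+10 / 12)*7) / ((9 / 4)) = 2366 / 459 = 5.15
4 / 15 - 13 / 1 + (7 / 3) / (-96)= -18371 / 1440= -12.76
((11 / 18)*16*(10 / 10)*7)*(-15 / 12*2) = -1540 / 9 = -171.11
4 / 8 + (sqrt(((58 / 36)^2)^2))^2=759769 / 104976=7.24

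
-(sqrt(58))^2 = -58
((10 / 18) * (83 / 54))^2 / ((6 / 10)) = 861125 / 708588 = 1.22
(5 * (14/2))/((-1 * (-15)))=7/3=2.33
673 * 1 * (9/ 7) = 6057/ 7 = 865.29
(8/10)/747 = 4/3735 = 0.00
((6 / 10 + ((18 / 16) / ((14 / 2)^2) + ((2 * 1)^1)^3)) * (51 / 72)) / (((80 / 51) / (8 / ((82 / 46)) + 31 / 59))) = 59232985403 / 3034393600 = 19.52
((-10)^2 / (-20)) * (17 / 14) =-85 / 14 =-6.07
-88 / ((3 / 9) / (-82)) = 21648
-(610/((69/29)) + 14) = -18656/69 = -270.38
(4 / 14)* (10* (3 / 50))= 6 / 35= 0.17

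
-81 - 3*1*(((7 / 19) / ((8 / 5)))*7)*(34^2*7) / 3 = -13124.03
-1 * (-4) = 4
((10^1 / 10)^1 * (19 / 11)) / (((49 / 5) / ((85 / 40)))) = 1615 / 4312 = 0.37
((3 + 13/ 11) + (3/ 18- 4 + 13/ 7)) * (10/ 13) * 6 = 10190/ 1001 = 10.18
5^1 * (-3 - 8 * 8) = -335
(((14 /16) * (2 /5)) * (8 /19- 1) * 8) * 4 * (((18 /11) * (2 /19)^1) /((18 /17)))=-1904 /1805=-1.05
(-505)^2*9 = 2295225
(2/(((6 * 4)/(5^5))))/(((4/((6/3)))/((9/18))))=3125/48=65.10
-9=-9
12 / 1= 12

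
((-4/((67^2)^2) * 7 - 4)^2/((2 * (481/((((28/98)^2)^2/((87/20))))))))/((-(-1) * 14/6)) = 1039533976761303040/95198848641431096288363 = 0.00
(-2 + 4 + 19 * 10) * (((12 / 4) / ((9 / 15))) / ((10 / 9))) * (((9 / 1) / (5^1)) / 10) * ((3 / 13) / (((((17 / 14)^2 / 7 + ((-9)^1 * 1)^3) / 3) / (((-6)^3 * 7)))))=72589644288 / 324967175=223.38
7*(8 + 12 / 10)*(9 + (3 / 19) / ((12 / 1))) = 22057 / 38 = 580.45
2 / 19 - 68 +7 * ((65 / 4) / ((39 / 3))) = -4495 / 76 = -59.14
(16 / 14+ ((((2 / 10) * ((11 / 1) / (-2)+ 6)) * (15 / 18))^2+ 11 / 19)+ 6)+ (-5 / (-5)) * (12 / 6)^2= 224629 / 19152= 11.73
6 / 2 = 3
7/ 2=3.50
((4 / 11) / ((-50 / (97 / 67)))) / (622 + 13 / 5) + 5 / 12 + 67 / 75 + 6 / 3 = 761842601 / 230165100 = 3.31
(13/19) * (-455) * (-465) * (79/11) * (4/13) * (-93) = -6217766100/209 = -29750077.03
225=225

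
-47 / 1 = -47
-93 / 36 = -31 / 12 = -2.58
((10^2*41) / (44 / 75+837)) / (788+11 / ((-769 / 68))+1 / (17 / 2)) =0.01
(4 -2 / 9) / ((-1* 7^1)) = -34 / 63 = -0.54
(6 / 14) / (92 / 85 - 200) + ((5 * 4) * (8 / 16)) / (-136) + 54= 53.92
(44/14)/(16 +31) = 22/329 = 0.07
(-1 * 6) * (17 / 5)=-102 / 5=-20.40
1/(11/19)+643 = 7092/11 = 644.73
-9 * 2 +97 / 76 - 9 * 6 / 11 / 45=-70361 / 4180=-16.83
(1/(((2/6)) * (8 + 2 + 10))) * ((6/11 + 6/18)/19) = 29/4180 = 0.01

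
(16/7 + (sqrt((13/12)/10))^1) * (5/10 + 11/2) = sqrt(390)/10 + 96/7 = 15.69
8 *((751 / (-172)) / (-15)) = 1502 / 645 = 2.33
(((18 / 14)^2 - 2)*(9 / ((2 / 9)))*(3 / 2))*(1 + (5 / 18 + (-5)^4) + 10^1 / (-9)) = -5165127 / 392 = -13176.34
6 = 6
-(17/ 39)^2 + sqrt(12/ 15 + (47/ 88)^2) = -289/ 1521 + 3 * sqrt(23345)/ 440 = 0.85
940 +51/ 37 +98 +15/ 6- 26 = 75175/ 74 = 1015.88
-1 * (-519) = 519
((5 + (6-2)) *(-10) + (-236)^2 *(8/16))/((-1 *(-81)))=27758/81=342.69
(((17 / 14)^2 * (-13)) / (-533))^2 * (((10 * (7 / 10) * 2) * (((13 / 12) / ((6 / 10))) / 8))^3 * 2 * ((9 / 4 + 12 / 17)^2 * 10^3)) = 44534597453125 / 62464131072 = 712.96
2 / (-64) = -1 / 32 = -0.03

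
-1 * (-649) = 649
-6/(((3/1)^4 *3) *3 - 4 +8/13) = -78/9433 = -0.01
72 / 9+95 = 103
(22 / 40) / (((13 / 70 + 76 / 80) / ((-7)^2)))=3773 / 159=23.73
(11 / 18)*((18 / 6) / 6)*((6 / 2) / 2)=11 / 24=0.46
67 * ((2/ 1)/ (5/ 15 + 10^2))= 402/ 301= 1.34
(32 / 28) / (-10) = -0.11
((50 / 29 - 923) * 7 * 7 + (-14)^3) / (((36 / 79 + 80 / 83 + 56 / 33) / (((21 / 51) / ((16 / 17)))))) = -44753865849 / 6657472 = -6722.35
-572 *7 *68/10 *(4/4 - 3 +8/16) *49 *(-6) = -60035976/5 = -12007195.20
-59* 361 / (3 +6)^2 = -262.95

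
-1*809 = -809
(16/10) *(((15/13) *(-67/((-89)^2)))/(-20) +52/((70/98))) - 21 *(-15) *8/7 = 1226616386/2574325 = 476.48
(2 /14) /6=1 /42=0.02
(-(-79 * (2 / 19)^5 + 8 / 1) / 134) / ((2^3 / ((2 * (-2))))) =4951566 / 165898633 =0.03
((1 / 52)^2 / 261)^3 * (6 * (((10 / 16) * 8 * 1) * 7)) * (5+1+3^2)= 0.00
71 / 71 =1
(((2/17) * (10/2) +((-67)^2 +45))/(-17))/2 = -38544/289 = -133.37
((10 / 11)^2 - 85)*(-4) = 336.69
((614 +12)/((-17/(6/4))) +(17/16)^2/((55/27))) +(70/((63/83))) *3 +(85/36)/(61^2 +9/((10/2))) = 4450714851953/20049511680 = 221.99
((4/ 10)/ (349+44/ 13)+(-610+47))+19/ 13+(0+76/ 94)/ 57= -7858491104/ 13994955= -561.52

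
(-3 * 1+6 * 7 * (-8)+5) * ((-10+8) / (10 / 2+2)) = 668 / 7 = 95.43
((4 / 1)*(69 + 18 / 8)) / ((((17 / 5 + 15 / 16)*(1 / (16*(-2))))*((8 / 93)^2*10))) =-9859860 / 347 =-28414.58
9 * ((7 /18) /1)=7 /2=3.50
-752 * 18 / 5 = -13536 / 5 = -2707.20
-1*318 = -318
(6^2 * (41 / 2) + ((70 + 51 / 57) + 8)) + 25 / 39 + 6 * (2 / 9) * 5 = 203578 / 247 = 824.20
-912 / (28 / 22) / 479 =-5016 / 3353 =-1.50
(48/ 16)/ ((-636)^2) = 1/ 134832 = 0.00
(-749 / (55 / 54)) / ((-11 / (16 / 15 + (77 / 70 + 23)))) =1017891 / 605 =1682.46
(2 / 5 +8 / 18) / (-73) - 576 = -1892198 / 3285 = -576.01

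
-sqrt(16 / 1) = -4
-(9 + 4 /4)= -10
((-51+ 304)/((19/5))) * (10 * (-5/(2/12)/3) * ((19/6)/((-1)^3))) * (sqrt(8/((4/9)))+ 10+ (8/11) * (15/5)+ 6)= 63250 * sqrt(2)+ 1150000/3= 472782.34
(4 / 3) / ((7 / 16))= 64 / 21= 3.05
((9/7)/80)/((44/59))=0.02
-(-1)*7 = 7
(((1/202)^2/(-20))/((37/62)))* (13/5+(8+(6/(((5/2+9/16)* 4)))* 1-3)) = -0.00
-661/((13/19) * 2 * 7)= -69.01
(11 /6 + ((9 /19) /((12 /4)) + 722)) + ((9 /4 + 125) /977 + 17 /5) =810298867 /1113780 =727.52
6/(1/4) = 24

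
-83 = -83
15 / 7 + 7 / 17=304 / 119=2.55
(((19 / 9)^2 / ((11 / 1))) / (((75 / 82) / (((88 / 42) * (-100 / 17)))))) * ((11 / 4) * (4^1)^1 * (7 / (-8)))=52.55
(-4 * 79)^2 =99856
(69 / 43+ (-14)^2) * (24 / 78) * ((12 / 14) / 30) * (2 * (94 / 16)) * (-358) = -142970522 / 19565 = -7307.46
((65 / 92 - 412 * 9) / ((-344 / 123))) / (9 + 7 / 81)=3398090373 / 23292928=145.89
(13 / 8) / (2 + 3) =13 / 40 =0.32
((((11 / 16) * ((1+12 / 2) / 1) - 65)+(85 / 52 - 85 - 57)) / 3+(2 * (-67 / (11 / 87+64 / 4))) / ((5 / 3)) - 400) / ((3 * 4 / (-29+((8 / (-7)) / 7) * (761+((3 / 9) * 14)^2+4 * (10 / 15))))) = 47738932485947 / 7721663040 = 6182.47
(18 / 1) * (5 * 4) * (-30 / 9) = -1200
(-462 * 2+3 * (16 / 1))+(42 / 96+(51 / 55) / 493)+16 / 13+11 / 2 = -288242991 / 331760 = -868.83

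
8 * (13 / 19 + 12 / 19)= 200 / 19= 10.53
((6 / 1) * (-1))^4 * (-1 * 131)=-169776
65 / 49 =1.33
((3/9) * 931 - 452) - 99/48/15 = -34033/240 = -141.80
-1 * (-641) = 641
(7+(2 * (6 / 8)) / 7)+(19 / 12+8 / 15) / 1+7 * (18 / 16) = 14453 / 840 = 17.21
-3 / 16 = -0.19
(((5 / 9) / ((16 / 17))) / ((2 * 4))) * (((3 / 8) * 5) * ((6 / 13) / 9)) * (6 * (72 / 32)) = 1275 / 13312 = 0.10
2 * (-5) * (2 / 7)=-20 / 7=-2.86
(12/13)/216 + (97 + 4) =23635/234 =101.00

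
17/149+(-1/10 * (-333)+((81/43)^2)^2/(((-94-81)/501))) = -469374763313/178290472150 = -2.63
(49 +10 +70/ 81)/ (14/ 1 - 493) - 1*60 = -2332789/ 38799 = -60.12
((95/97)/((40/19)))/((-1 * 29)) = -361/22504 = -0.02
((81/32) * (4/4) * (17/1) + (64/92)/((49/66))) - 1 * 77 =-1191257/36064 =-33.03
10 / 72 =5 / 36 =0.14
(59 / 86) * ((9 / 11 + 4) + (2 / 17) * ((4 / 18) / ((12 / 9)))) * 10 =800630 / 24123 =33.19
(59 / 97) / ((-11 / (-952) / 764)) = 42912352 / 1067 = 40217.76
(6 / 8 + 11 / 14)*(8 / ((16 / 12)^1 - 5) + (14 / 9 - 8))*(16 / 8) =-2623 / 99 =-26.49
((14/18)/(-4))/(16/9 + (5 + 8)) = -0.01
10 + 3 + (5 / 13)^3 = 28686 / 2197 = 13.06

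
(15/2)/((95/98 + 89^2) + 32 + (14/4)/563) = 82761/87770530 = 0.00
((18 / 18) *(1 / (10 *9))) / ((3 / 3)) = 1 / 90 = 0.01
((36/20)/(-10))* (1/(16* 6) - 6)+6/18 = 271/192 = 1.41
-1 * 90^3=-729000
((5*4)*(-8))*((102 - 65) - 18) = -3040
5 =5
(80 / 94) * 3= 120 / 47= 2.55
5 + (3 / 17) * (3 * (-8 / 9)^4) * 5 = 82445 / 12393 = 6.65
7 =7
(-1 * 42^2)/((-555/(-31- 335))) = -215208/185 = -1163.29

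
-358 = -358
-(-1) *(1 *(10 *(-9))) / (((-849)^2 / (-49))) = 490 / 80089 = 0.01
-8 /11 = -0.73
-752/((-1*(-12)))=-188/3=-62.67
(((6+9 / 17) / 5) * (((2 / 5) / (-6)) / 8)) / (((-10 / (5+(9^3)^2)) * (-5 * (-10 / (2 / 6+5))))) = 9831751 / 159375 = 61.69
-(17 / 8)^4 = -83521 / 4096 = -20.39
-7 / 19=-0.37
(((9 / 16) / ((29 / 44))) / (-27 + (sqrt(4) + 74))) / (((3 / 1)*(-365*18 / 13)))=-0.00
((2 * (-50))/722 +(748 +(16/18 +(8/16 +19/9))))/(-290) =-542483/209380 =-2.59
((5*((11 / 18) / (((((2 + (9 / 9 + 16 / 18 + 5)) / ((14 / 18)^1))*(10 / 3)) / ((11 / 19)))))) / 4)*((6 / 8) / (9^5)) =847 / 5744286720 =0.00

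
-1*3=-3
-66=-66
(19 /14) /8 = 19 /112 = 0.17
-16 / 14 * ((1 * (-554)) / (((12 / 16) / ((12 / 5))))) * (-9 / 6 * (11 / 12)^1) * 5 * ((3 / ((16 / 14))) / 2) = -18282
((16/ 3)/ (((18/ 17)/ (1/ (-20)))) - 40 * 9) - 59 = -56599/ 135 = -419.25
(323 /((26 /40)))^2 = 41731600 /169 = 246932.54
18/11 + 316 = 3494/11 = 317.64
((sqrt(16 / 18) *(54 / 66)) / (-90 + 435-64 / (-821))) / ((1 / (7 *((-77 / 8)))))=-120687 *sqrt(2) / 1133236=-0.15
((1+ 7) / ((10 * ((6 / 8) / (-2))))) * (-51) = 544 / 5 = 108.80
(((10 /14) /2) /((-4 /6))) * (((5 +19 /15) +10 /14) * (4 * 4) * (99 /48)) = -24189 /196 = -123.41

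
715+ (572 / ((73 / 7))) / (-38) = 989703 / 1387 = 713.56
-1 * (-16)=16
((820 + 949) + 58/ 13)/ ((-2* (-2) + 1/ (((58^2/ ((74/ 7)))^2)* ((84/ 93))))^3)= 27.71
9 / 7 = 1.29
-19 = -19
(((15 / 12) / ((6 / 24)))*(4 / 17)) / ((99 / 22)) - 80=-12200 / 153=-79.74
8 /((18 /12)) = 16 /3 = 5.33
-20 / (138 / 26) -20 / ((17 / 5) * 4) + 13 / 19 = -101506 / 22287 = -4.55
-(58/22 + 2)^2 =-2601/121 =-21.50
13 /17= 0.76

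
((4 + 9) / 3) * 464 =6032 / 3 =2010.67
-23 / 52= -0.44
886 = 886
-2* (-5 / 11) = 10 / 11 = 0.91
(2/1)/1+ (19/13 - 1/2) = 77/26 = 2.96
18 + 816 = 834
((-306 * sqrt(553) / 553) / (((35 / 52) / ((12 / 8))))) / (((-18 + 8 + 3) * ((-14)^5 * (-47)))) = 5967 * sqrt(553) / 856188244520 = 0.00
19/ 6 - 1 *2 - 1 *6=-29/ 6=-4.83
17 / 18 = 0.94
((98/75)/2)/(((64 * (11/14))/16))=343/1650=0.21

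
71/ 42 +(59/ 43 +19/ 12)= 16781/ 3612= 4.65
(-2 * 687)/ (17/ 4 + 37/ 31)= -56792/ 225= -252.41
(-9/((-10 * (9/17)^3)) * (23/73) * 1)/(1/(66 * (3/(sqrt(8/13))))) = 1242989 * sqrt(26)/13140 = 482.35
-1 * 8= -8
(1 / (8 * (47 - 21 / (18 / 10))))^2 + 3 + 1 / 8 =2247209 / 719104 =3.13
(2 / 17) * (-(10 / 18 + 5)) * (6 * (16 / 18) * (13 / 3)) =-20800 / 1377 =-15.11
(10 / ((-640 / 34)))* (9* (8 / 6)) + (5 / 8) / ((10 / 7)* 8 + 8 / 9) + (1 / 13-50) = -4539385 / 80704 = -56.25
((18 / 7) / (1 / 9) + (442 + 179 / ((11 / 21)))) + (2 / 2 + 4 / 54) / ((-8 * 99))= 120778573 / 149688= 806.87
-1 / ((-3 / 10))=10 / 3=3.33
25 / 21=1.19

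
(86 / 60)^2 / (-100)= -1849 / 90000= -0.02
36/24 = 3/2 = 1.50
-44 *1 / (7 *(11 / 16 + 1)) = -704 / 189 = -3.72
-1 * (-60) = 60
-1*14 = -14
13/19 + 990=18823/19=990.68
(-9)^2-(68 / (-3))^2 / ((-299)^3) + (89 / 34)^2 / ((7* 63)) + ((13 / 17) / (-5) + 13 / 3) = 644995119025051 / 7570725214780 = 85.20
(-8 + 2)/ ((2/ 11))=-33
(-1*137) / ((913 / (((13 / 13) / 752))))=-137 / 686576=-0.00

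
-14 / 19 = -0.74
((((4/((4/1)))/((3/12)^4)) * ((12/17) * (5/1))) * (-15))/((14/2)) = -230400/119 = -1936.13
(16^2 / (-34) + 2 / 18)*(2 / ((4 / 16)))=-9080 / 153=-59.35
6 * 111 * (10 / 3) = 2220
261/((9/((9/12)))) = 87/4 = 21.75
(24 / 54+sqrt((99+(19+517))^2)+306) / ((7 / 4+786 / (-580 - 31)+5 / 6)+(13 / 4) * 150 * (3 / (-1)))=-20708012 / 32140623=-0.64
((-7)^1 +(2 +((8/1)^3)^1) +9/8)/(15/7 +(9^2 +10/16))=28455/4691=6.07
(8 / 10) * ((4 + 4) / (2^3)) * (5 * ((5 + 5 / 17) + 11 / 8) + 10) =1179 / 34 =34.68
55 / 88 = 5 / 8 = 0.62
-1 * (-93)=93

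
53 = 53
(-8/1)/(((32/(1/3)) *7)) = -1/84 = -0.01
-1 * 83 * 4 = -332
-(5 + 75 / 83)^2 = -240100 / 6889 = -34.85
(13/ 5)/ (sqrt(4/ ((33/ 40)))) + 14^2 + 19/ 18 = 13 *sqrt(330)/ 200 + 3547/ 18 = 198.24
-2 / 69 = -0.03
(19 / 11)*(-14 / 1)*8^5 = -8716288 / 11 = -792389.82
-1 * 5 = -5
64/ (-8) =-8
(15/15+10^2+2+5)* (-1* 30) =-3240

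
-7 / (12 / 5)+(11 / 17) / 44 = -148 / 51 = -2.90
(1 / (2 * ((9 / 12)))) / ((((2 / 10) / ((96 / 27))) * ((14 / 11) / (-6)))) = -3520 / 63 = -55.87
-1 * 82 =-82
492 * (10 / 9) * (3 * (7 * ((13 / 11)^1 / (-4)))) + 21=-37079 / 11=-3370.82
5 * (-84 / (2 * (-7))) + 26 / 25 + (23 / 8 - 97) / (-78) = 167683 / 5200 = 32.25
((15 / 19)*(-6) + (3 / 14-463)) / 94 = -124361 / 25004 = -4.97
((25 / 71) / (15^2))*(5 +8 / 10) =29 / 3195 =0.01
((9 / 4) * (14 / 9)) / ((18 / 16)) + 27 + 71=910 / 9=101.11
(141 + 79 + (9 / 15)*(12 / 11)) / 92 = 3034 / 1265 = 2.40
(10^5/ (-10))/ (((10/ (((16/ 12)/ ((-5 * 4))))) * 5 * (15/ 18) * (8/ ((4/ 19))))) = 8/ 19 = 0.42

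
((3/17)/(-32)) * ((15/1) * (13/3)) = -195/544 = -0.36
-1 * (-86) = 86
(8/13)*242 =1936/13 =148.92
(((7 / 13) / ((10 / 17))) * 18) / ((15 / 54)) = 59.32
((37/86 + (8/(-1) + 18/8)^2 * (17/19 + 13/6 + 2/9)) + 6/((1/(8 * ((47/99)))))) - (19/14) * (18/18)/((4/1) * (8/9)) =4761402505/36235584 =131.40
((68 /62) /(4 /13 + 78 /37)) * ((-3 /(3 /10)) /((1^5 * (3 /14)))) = -163540 /7719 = -21.19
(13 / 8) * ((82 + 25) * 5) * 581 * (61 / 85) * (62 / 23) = 977142.81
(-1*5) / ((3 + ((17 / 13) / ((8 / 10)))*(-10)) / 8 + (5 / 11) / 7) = 80080 / 25679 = 3.12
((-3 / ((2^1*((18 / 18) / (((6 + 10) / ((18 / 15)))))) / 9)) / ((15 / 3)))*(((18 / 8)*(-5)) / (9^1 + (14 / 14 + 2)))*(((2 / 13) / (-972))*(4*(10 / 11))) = -25 / 1287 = -0.02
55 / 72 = 0.76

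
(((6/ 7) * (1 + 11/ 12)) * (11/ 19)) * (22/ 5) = 4.18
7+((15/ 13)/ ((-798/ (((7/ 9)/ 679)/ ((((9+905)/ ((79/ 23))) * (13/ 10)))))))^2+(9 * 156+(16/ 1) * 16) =1667.00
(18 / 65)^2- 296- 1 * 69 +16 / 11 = -16892211 / 46475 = -363.47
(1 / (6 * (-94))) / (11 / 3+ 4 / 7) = -7 / 16732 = -0.00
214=214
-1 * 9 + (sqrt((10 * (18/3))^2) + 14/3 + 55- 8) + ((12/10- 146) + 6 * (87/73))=-38306/1095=-34.98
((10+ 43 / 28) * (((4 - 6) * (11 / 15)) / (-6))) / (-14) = -3553 / 17640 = -0.20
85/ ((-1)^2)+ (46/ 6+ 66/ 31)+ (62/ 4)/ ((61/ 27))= 1153393/ 11346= 101.66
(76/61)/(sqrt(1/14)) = 76 * sqrt(14)/61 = 4.66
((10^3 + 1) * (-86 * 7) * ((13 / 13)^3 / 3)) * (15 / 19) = -3013010 / 19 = -158579.47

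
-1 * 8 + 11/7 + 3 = -24/7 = -3.43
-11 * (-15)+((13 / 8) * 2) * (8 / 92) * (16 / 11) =41849 / 253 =165.41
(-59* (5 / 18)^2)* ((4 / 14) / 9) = -1475 / 10206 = -0.14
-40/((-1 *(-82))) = -20/41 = -0.49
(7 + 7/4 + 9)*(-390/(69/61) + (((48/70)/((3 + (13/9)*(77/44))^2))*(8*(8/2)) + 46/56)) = -3107578791909/510060880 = -6092.56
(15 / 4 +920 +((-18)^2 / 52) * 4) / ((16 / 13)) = 49331 / 64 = 770.80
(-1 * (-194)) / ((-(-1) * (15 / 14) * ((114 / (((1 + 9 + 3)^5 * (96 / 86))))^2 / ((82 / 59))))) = 1964975387947167232 / 590727765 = 3326363689.62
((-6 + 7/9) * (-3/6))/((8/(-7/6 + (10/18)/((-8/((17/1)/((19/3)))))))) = -28999/65664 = -0.44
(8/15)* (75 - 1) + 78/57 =11638/285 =40.84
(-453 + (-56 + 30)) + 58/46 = -10988/23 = -477.74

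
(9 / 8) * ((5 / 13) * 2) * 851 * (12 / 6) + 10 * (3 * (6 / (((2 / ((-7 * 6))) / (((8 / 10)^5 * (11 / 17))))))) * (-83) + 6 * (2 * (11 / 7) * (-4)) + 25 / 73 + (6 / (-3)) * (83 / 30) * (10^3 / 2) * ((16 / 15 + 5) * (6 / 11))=273748233946111 / 4658403750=58764.39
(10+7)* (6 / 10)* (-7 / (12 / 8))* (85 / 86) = -2023 / 43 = -47.05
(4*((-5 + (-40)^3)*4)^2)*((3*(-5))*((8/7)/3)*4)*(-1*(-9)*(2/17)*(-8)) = 355337736192000/7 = 50762533741714.29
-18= -18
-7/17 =-0.41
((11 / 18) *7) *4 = 17.11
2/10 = 1/5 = 0.20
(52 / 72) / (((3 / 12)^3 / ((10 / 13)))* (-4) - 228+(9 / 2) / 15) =-208 / 65601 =-0.00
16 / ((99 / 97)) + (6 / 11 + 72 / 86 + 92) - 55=20921 / 387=54.06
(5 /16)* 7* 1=35 /16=2.19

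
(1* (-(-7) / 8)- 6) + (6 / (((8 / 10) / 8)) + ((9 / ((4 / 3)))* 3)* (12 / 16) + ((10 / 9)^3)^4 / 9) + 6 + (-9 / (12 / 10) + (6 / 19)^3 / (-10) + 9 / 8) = 97742544425384153813 / 1394772617320688880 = 70.08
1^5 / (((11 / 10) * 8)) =5 / 44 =0.11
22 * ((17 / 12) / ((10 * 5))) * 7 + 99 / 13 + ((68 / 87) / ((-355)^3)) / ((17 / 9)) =2424476585243 / 202398670500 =11.98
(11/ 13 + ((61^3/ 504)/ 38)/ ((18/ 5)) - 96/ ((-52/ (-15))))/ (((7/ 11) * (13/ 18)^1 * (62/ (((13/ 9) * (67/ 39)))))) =-2.05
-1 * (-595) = 595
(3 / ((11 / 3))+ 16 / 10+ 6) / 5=463 / 275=1.68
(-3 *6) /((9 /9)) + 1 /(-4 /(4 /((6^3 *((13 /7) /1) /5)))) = -50579 /2808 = -18.01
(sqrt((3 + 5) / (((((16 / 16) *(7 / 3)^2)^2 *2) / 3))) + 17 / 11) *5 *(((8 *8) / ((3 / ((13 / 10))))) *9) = 22464 *sqrt(3) / 49 + 21216 / 11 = 2722.78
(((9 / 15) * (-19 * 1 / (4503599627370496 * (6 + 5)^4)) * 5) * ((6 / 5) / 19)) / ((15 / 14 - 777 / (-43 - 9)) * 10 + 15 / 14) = -91 / 268694098738150585139200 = -0.00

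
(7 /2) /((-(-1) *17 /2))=7 /17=0.41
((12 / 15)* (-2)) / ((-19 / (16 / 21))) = 0.06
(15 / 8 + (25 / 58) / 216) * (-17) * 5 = -1998775 / 12528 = -159.54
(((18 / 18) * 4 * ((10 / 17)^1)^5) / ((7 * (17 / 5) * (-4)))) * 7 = -500000 / 24137569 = -0.02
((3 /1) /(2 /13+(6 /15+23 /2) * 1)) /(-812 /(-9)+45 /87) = 101790 /37111261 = 0.00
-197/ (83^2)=-197/ 6889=-0.03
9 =9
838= 838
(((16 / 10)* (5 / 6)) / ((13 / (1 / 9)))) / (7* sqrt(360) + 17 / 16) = -1088 / 1584958401 + 14336* sqrt(10) / 528319467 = 0.00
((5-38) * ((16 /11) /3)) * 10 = -160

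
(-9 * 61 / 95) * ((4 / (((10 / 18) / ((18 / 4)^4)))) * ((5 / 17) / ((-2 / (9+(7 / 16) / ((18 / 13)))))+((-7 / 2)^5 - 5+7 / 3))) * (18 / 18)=18667196330841 / 2067200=9030183.98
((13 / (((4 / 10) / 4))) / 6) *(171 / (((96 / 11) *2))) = 13585 / 64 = 212.27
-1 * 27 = -27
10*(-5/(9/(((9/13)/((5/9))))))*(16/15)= -96/13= -7.38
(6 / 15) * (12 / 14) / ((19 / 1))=12 / 665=0.02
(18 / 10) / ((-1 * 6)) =-0.30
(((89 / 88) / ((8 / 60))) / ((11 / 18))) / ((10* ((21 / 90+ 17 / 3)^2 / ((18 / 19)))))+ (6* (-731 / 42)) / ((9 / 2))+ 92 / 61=-1332568316243 / 61509666834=-21.66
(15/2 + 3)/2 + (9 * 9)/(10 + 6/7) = 483/38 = 12.71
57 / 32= 1.78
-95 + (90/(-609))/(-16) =-154265/1624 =-94.99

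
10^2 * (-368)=-36800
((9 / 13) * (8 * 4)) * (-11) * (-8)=25344 / 13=1949.54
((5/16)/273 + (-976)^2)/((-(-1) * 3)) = 4160851973/13104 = 317525.33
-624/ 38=-312/ 19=-16.42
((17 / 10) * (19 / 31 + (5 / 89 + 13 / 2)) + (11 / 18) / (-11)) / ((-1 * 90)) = -6024937 / 44695800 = -0.13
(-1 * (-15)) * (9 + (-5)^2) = 510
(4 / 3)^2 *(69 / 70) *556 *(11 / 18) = 562672 / 945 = 595.42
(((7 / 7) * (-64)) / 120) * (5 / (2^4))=-1 / 6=-0.17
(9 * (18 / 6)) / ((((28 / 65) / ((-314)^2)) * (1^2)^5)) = 6179856.43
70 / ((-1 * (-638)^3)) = 35 / 129847036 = 0.00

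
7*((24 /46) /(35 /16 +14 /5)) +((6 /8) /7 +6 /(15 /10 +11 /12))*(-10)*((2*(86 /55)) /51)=-14197462 /16588957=-0.86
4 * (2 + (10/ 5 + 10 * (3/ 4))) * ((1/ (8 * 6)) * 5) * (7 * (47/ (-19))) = -37835/ 456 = -82.97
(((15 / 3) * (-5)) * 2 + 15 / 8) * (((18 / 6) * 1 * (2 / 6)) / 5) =-77 / 8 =-9.62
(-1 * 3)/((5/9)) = -27/5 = -5.40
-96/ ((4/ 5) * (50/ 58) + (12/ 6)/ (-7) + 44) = -9744/ 4507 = -2.16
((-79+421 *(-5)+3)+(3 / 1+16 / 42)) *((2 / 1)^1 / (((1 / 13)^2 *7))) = -105147.89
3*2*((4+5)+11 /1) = 120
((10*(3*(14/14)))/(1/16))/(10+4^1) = 240/7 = 34.29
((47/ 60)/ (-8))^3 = -103823/ 110592000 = -0.00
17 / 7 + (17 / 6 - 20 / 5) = 53 / 42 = 1.26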